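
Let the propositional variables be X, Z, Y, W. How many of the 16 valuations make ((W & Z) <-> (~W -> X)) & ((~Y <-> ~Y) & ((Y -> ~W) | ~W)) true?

Initial set: {(((W & Z) <-> (~W -> X)) & ((~Y <-> ~Y) & ((Y -> ~W) | ~W)))}.
(((W & Z) <-> (~W -> X)) & ((~Y <-> ~Y) & ((Y -> ~W) | ~W))): α-rule — add ((W & Z) <-> (~W -> X)), ((~Y <-> ~Y) & ((Y -> ~W) | ~W)).
((~Y <-> ~Y) & ((Y -> ~W) | ~W)): α-rule — add (~Y <-> ~Y), ((Y -> ~W) | ~W).
((W & Z) <-> (~W -> X)): β-rule — branch into (W & Z), (~W -> X)  //  ~(W & Z), ~(~W -> X).
  branch 1 (add (W & Z), (~W -> X)):
    (W & Z): α-rule — add W, Z.
    (~Y <-> ~Y): β-rule — branch into ~Y, ~Y  //  ~~Y, ~~Y.
      branch 1.1 (add ~Y, ~Y):
        ((Y -> ~W) | ~W): β-rule — branch into (Y -> ~W)  //  ~W.
          branch 1.1.1 (add (Y -> ~W)):
            (~W -> X): β-rule — branch into ~~W  //  X.
              branch 1.1.1.1 (add ~~W):
                (Y -> ~W): β-rule — branch into ~Y  //  ~W.
                  branch 1.1.1.1.1 (add ~Y):
                    ○ open, literals {W=1, Y=0, Z=1}.
                  branch 1.1.1.1.2 (add ~W):
                    × closes — contains both W and ~W.
              branch 1.1.1.2 (add X):
                (Y -> ~W): β-rule — branch into ~Y  //  ~W.
                  branch 1.1.1.2.1 (add ~Y):
                    ○ open, literals {W=1, X=1, Y=0, Z=1}.
                  branch 1.1.1.2.2 (add ~W):
                    × closes — contains both W and ~W.
          branch 1.1.2 (add ~W):
            × closes — contains both W and ~W.
      branch 1.2 (add ~~Y, ~~Y):
        ((Y -> ~W) | ~W): β-rule — branch into (Y -> ~W)  //  ~W.
          branch 1.2.1 (add (Y -> ~W)):
            (~W -> X): β-rule — branch into ~~W  //  X.
              branch 1.2.1.1 (add ~~W):
                (Y -> ~W): β-rule — branch into ~Y  //  ~W.
                  branch 1.2.1.1.1 (add ~Y):
                    × closes — contains both Y and ~Y.
                  branch 1.2.1.1.2 (add ~W):
                    × closes — contains both W and ~W.
              branch 1.2.1.2 (add X):
                (Y -> ~W): β-rule — branch into ~Y  //  ~W.
                  branch 1.2.1.2.1 (add ~Y):
                    × closes — contains both Y and ~Y.
                  branch 1.2.1.2.2 (add ~W):
                    × closes — contains both W and ~W.
          branch 1.2.2 (add ~W):
            × closes — contains both W and ~W.
  branch 2 (add ~(W & Z), ~(~W -> X)):
    ~(~W -> X): α-rule — add ~W, ~X.
    (~Y <-> ~Y): β-rule — branch into ~Y, ~Y  //  ~~Y, ~~Y.
      branch 2.1 (add ~Y, ~Y):
        ((Y -> ~W) | ~W): β-rule — branch into (Y -> ~W)  //  ~W.
          branch 2.1.1 (add (Y -> ~W)):
            ~(W & Z): β-rule — branch into ~W  //  ~Z.
              branch 2.1.1.1 (add ~W):
                (Y -> ~W): β-rule — branch into ~Y  //  ~W.
                  branch 2.1.1.1.1 (add ~Y):
                    ○ open, literals {W=0, X=0, Y=0}.
                  branch 2.1.1.1.2 (add ~W):
                    ○ open, literals {W=0, X=0, Y=0}.
              branch 2.1.1.2 (add ~Z):
                (Y -> ~W): β-rule — branch into ~Y  //  ~W.
                  branch 2.1.1.2.1 (add ~Y):
                    ○ open, literals {W=0, X=0, Y=0, Z=0}.
                  branch 2.1.1.2.2 (add ~W):
                    ○ open, literals {W=0, X=0, Y=0, Z=0}.
          branch 2.1.2 (add ~W):
            ~(W & Z): β-rule — branch into ~W  //  ~Z.
              branch 2.1.2.1 (add ~W):
                ○ open, literals {W=0, X=0, Y=0}.
              branch 2.1.2.2 (add ~Z):
                ○ open, literals {W=0, X=0, Y=0, Z=0}.
      branch 2.2 (add ~~Y, ~~Y):
        ((Y -> ~W) | ~W): β-rule — branch into (Y -> ~W)  //  ~W.
          branch 2.2.1 (add (Y -> ~W)):
            ~(W & Z): β-rule — branch into ~W  //  ~Z.
              branch 2.2.1.1 (add ~W):
                (Y -> ~W): β-rule — branch into ~Y  //  ~W.
                  branch 2.2.1.1.1 (add ~Y):
                    × closes — contains both Y and ~Y.
                  branch 2.2.1.1.2 (add ~W):
                    ○ open, literals {W=0, X=0, Y=1}.
              branch 2.2.1.2 (add ~Z):
                (Y -> ~W): β-rule — branch into ~Y  //  ~W.
                  branch 2.2.1.2.1 (add ~Y):
                    × closes — contains both Y and ~Y.
                  branch 2.2.1.2.2 (add ~W):
                    ○ open, literals {W=0, X=0, Y=1, Z=0}.
          branch 2.2.2 (add ~W):
            ~(W & Z): β-rule — branch into ~W  //  ~Z.
              branch 2.2.2.1 (add ~W):
                ○ open, literals {W=0, X=0, Y=1}.
              branch 2.2.2.2 (add ~Z):
                ○ open, literals {W=0, X=0, Y=1, Z=0}.
10 branches closed, 12 open.
Each open branch fixes some atoms; the unmentioned ones are free. Counting distinct full assignments: branch {W=1, Y=0, Z=1} (X) contributes 2 new; branch {W=1, X=1, Y=0, Z=1} (none free) contributes 0 new; branch {W=0, X=0, Y=0} (Z) contributes 2 new; branch {W=0, X=0, Y=0} (Z) contributes 0 new; branch {W=0, X=0, Y=0, Z=0} (none free) contributes 0 new; branch {W=0, X=0, Y=0, Z=0} (none free) contributes 0 new; branch {W=0, X=0, Y=0} (Z) contributes 0 new; branch {W=0, X=0, Y=0, Z=0} (none free) contributes 0 new; branch {W=0, X=0, Y=1} (Z) contributes 2 new; branch {W=0, X=0, Y=1, Z=0} (none free) contributes 0 new; branch {W=0, X=0, Y=1} (Z) contributes 0 new; branch {W=0, X=0, Y=1, Z=0} (none free) contributes 0 new. Total: 6.

6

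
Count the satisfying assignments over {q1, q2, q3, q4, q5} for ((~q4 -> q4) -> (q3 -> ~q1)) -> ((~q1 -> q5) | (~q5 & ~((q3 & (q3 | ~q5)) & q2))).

30

Initial set: {(((~q4 -> q4) -> (q3 -> ~q1)) -> ((~q1 -> q5) | (~q5 & ~((q3 & (q3 | ~q5)) & q2))))}.
(((~q4 -> q4) -> (q3 -> ~q1)) -> ((~q1 -> q5) | (~q5 & ~((q3 & (q3 | ~q5)) & q2)))): β-rule — branch into ~((~q4 -> q4) -> (q3 -> ~q1))  //  ((~q1 -> q5) | (~q5 & ~((q3 & (q3 | ~q5)) & q2))).
  branch 1 (add ~((~q4 -> q4) -> (q3 -> ~q1))):
    ~((~q4 -> q4) -> (q3 -> ~q1)): α-rule — add (~q4 -> q4), ~(q3 -> ~q1).
    ~(q3 -> ~q1): α-rule — add q3, ~~q1.
    (~q4 -> q4): β-rule — branch into ~~q4  //  q4.
      branch 1.1 (add ~~q4):
        ○ open, literals {q1=true, q3=true, q4=true}.
      branch 1.2 (add q4):
        ○ open, literals {q1=true, q3=true, q4=true}.
  branch 2 (add ((~q1 -> q5) | (~q5 & ~((q3 & (q3 | ~q5)) & q2)))):
    ((~q1 -> q5) | (~q5 & ~((q3 & (q3 | ~q5)) & q2))): β-rule — branch into (~q1 -> q5)  //  (~q5 & ~((q3 & (q3 | ~q5)) & q2)).
      branch 2.1 (add (~q1 -> q5)):
        (~q1 -> q5): β-rule — branch into ~~q1  //  q5.
          branch 2.1.1 (add ~~q1):
            ○ open, literals {q1=true}.
          branch 2.1.2 (add q5):
            ○ open, literals {q5=true}.
      branch 2.2 (add (~q5 & ~((q3 & (q3 | ~q5)) & q2))):
        (~q5 & ~((q3 & (q3 | ~q5)) & q2)): α-rule — add ~q5, ~((q3 & (q3 | ~q5)) & q2).
        ~((q3 & (q3 | ~q5)) & q2): β-rule — branch into ~(q3 & (q3 | ~q5))  //  ~q2.
          branch 2.2.1 (add ~(q3 & (q3 | ~q5))):
            ~(q3 & (q3 | ~q5)): β-rule — branch into ~q3  //  ~(q3 | ~q5).
              branch 2.2.1.1 (add ~q3):
                ○ open, literals {q3=false, q5=false}.
              branch 2.2.1.2 (add ~(q3 | ~q5)):
                ~(q3 | ~q5): α-rule — add ~q3, ~~q5.
                × closes — contains both q5 and ~q5.
          branch 2.2.2 (add ~q2):
            ○ open, literals {q2=false, q5=false}.
1 branch closed, 6 open.
Each open branch fixes some atoms; the unmentioned ones are free. Counting distinct full assignments: branch {q1=true, q3=true, q4=true} (q2, q5) contributes 4 new; branch {q1=true, q3=true, q4=true} (q2, q5) contributes 0 new; branch {q1=true} (q2, q3, q4, q5) contributes 12 new; branch {q5=true} (q1, q2, q3, q4) contributes 8 new; branch {q3=false, q5=false} (q1, q2, q4) contributes 4 new; branch {q2=false, q5=false} (q1, q3, q4) contributes 2 new. Total: 30.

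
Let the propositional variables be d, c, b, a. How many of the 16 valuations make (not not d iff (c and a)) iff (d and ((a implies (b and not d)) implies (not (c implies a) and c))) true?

6

Initial set: {T ((not not d iff (c and a)) iff (d and ((a implies (b and not d)) implies (not (c implies a) and c))))}.
T ((not not d iff (c and a)) iff (d and ((a implies (b and not d)) implies (not (c implies a) and c)))): β-rule — branch into T (not not d iff (c and a)), T (d and ((a implies (b and not d)) implies (not (c implies a) and c)))  //  F (not not d iff (c and a)), F (d and ((a implies (b and not d)) implies (not (c implies a) and c))).
  branch 1 (add T (not not d iff (c and a)), T (d and ((a implies (b and not d)) implies (not (c implies a) and c)))):
    T (d and ((a implies (b and not d)) implies (not (c implies a) and c))): α-rule — add T d, T ((a implies (b and not d)) implies (not (c implies a) and c)).
    T (not not d iff (c and a)): β-rule — branch into T not not d, T (c and a)  //  F not not d, F (c and a).
      branch 1.1 (add T not not d, T (c and a)):
        T not not d: drop double negation, giving T d.
        T (c and a): α-rule — add T c, T a.
        T ((a implies (b and not d)) implies (not (c implies a) and c)): β-rule — branch into F (a implies (b and not d))  //  T (not (c implies a) and c).
          branch 1.1.1 (add F (a implies (b and not d))):
            F (a implies (b and not d)): α-rule — add T a, F (b and not d).
            F (b and not d): β-rule — branch into F b  //  F not d.
              branch 1.1.1.1 (add F b):
                ○ open, literals {a=T, b=F, c=T, d=T}.
              branch 1.1.1.2 (add F not d):
                ○ open, literals {a=T, c=T, d=T}.
          branch 1.1.2 (add T (not (c implies a) and c)):
            T (not (c implies a) and c): α-rule — add T not (c implies a), T c.
            T not (c implies a): α-rule — add T c, F a.
            × closes — contains both a and not a.
      branch 1.2 (add F not not d, F (c and a)):
        F not not d: drop double negation, giving F d.
        × closes — contains both d and not d.
  branch 2 (add F (not not d iff (c and a)), F (d and ((a implies (b and not d)) implies (not (c implies a) and c)))):
    F (not not d iff (c and a)): β-rule — branch into T not not d, F (c and a)  //  F not not d, T (c and a).
      branch 2.1 (add T not not d, F (c and a)):
        T not not d: drop double negation, giving T d.
        F (d and ((a implies (b and not d)) implies (not (c implies a) and c))): β-rule — branch into F d  //  F ((a implies (b and not d)) implies (not (c implies a) and c)).
          branch 2.1.1 (add F d):
            × closes — contains both d and not d.
          branch 2.1.2 (add F ((a implies (b and not d)) implies (not (c implies a) and c))):
            F ((a implies (b and not d)) implies (not (c implies a) and c)): α-rule — add T (a implies (b and not d)), F (not (c implies a) and c).
            F (c and a): β-rule — branch into F c  //  F a.
              branch 2.1.2.1 (add F c):
                T (a implies (b and not d)): β-rule — branch into F a  //  T (b and not d).
                  branch 2.1.2.1.1 (add F a):
                    F (not (c implies a) and c): β-rule — branch into F not (c implies a)  //  F c.
                      branch 2.1.2.1.1.1 (add F not (c implies a)):
                        F not (c implies a): β-rule — branch into F c  //  T a.
                          branch 2.1.2.1.1.1.1 (add F c):
                            ○ open, literals {a=F, c=F, d=T}.
                          branch 2.1.2.1.1.1.2 (add T a):
                            × closes — contains both a and not a.
                      branch 2.1.2.1.1.2 (add F c):
                        ○ open, literals {a=F, c=F, d=T}.
                  branch 2.1.2.1.2 (add T (b and not d)):
                    T (b and not d): α-rule — add T b, T not d.
                    × closes — contains both d and not d.
              branch 2.1.2.2 (add F a):
                T (a implies (b and not d)): β-rule — branch into F a  //  T (b and not d).
                  branch 2.1.2.2.1 (add F a):
                    F (not (c implies a) and c): β-rule — branch into F not (c implies a)  //  F c.
                      branch 2.1.2.2.1.1 (add F not (c implies a)):
                        F not (c implies a): β-rule — branch into F c  //  T a.
                          branch 2.1.2.2.1.1.1 (add F c):
                            ○ open, literals {a=F, c=F, d=T}.
                          branch 2.1.2.2.1.1.2 (add T a):
                            × closes — contains both a and not a.
                      branch 2.1.2.2.1.2 (add F c):
                        ○ open, literals {a=F, c=F, d=T}.
                  branch 2.1.2.2.2 (add T (b and not d)):
                    T (b and not d): α-rule — add T b, T not d.
                    × closes — contains both d and not d.
      branch 2.2 (add F not not d, T (c and a)):
        F not not d: drop double negation, giving F d.
        T (c and a): α-rule — add T c, T a.
        F (d and ((a implies (b and not d)) implies (not (c implies a) and c))): β-rule — branch into F d  //  F ((a implies (b and not d)) implies (not (c implies a) and c)).
          branch 2.2.1 (add F d):
            ○ open, literals {a=T, c=T, d=F}.
          branch 2.2.2 (add F ((a implies (b and not d)) implies (not (c implies a) and c))):
            F ((a implies (b and not d)) implies (not (c implies a) and c)): α-rule — add T (a implies (b and not d)), F (not (c implies a) and c).
            T (a implies (b and not d)): β-rule — branch into F a  //  T (b and not d).
              branch 2.2.2.1 (add F a):
                × closes — contains both a and not a.
              branch 2.2.2.2 (add T (b and not d)):
                T (b and not d): α-rule — add T b, T not d.
                F (not (c implies a) and c): β-rule — branch into F not (c implies a)  //  F c.
                  branch 2.2.2.2.1 (add F not (c implies a)):
                    F not (c implies a): β-rule — branch into F c  //  T a.
                      branch 2.2.2.2.1.1 (add F c):
                        × closes — contains both c and not c.
                      branch 2.2.2.2.1.2 (add T a):
                        ○ open, literals {a=T, b=T, c=T, d=F}.
                  branch 2.2.2.2.2 (add F c):
                    × closes — contains both c and not c.
10 branches closed, 8 open.
Each open branch fixes some atoms; the unmentioned ones are free. Counting distinct full assignments: branch {a=T, b=F, c=T, d=T} (none free) contributes 1 new; branch {a=T, c=T, d=T} (b) contributes 1 new; branch {a=F, c=F, d=T} (b) contributes 2 new; branch {a=F, c=F, d=T} (b) contributes 0 new; branch {a=F, c=F, d=T} (b) contributes 0 new; branch {a=F, c=F, d=T} (b) contributes 0 new; branch {a=T, c=T, d=F} (b) contributes 2 new; branch {a=T, b=T, c=T, d=F} (none free) contributes 0 new. Total: 6.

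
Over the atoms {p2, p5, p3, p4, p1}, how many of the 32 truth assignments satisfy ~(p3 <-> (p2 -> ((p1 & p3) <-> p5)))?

16

Initial set: {~(p3 <-> (p2 -> ((p1 & p3) <-> p5)))}.
~(p3 <-> (p2 -> ((p1 & p3) <-> p5))): β-rule — branch into p3, ~(p2 -> ((p1 & p3) <-> p5))  //  ~p3, (p2 -> ((p1 & p3) <-> p5)).
  branch 1 (add p3, ~(p2 -> ((p1 & p3) <-> p5))):
    ~(p2 -> ((p1 & p3) <-> p5)): α-rule — add p2, ~((p1 & p3) <-> p5).
    ~((p1 & p3) <-> p5): β-rule — branch into (p1 & p3), ~p5  //  ~(p1 & p3), p5.
      branch 1.1 (add (p1 & p3), ~p5):
        (p1 & p3): α-rule — add p1, p3.
        ○ open, literals {p1=true, p2=true, p3=true, p5=false}.
      branch 1.2 (add ~(p1 & p3), p5):
        ~(p1 & p3): β-rule — branch into ~p1  //  ~p3.
          branch 1.2.1 (add ~p1):
            ○ open, literals {p1=false, p2=true, p3=true, p5=true}.
          branch 1.2.2 (add ~p3):
            × closes — contains both p3 and ~p3.
  branch 2 (add ~p3, (p2 -> ((p1 & p3) <-> p5))):
    (p2 -> ((p1 & p3) <-> p5)): β-rule — branch into ~p2  //  ((p1 & p3) <-> p5).
      branch 2.1 (add ~p2):
        ○ open, literals {p2=false, p3=false}.
      branch 2.2 (add ((p1 & p3) <-> p5)):
        ((p1 & p3) <-> p5): β-rule — branch into (p1 & p3), p5  //  ~(p1 & p3), ~p5.
          branch 2.2.1 (add (p1 & p3), p5):
            (p1 & p3): α-rule — add p1, p3.
            × closes — contains both p3 and ~p3.
          branch 2.2.2 (add ~(p1 & p3), ~p5):
            ~(p1 & p3): β-rule — branch into ~p1  //  ~p3.
              branch 2.2.2.1 (add ~p1):
                ○ open, literals {p1=false, p3=false, p5=false}.
              branch 2.2.2.2 (add ~p3):
                ○ open, literals {p3=false, p5=false}.
2 branches closed, 5 open.
Each open branch fixes some atoms; the unmentioned ones are free. Counting distinct full assignments: branch {p1=true, p2=true, p3=true, p5=false} (p4) contributes 2 new; branch {p1=false, p2=true, p3=true, p5=true} (p4) contributes 2 new; branch {p2=false, p3=false} (p5, p4, p1) contributes 8 new; branch {p1=false, p3=false, p5=false} (p2, p4) contributes 2 new; branch {p3=false, p5=false} (p2, p4, p1) contributes 2 new. Total: 16.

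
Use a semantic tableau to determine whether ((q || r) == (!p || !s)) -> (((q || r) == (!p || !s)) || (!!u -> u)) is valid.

Assume the negation and expand:
Initial set: {!(((q || r) == (!p || !s)) -> (((q || r) == (!p || !s)) || (!!u -> u)))}.
!(((q || r) == (!p || !s)) -> (((q || r) == (!p || !s)) || (!!u -> u))): α-rule — add ((q || r) == (!p || !s)), !(((q || r) == (!p || !s)) || (!!u -> u)).
!(((q || r) == (!p || !s)) || (!!u -> u)): α-rule — add !((q || r) == (!p || !s)), !(!!u -> u).
!(!!u -> u): α-rule — add !!u, !u.
!!u: drop double negation, giving u.
× closes — contains both u and !u.
All 1 branch closes.
Every branch closed, so the negation is unsatisfiable and the formula is valid.

Valid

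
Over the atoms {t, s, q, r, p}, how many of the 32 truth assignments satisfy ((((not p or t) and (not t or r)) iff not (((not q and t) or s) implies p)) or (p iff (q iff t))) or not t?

28

Initial set: {(((((not p or t) and (not t or r)) iff not (((not q and t) or s) implies p)) or (p iff (q iff t))) or not t)}.
(((((not p or t) and (not t or r)) iff not (((not q and t) or s) implies p)) or (p iff (q iff t))) or not t): β-rule — branch into ((((not p or t) and (not t or r)) iff not (((not q and t) or s) implies p)) or (p iff (q iff t)))  //  not t.
  branch 1 (add ((((not p or t) and (not t or r)) iff not (((not q and t) or s) implies p)) or (p iff (q iff t)))):
    ((((not p or t) and (not t or r)) iff not (((not q and t) or s) implies p)) or (p iff (q iff t))): β-rule — branch into (((not p or t) and (not t or r)) iff not (((not q and t) or s) implies p))  //  (p iff (q iff t)).
      branch 1.1 (add (((not p or t) and (not t or r)) iff not (((not q and t) or s) implies p))):
        (((not p or t) and (not t or r)) iff not (((not q and t) or s) implies p)): β-rule — branch into ((not p or t) and (not t or r)), not (((not q and t) or s) implies p)  //  not ((not p or t) and (not t or r)), not not (((not q and t) or s) implies p).
          branch 1.1.1 (add ((not p or t) and (not t or r)), not (((not q and t) or s) implies p)):
            ((not p or t) and (not t or r)): α-rule — add (not p or t), (not t or r).
            not (((not q and t) or s) implies p): α-rule — add ((not q and t) or s), not p.
            (not p or t): β-rule — branch into not p  //  t.
              branch 1.1.1.1 (add not p):
                (not t or r): β-rule — branch into not t  //  r.
                  branch 1.1.1.1.1 (add not t):
                    ((not q and t) or s): β-rule — branch into (not q and t)  //  s.
                      branch 1.1.1.1.1.1 (add (not q and t)):
                        (not q and t): α-rule — add not q, t.
                        × closes — contains both t and not t.
                      branch 1.1.1.1.1.2 (add s):
                        ○ open, literals {p=false, s=true, t=false}.
                  branch 1.1.1.1.2 (add r):
                    ((not q and t) or s): β-rule — branch into (not q and t)  //  s.
                      branch 1.1.1.1.2.1 (add (not q and t)):
                        (not q and t): α-rule — add not q, t.
                        ○ open, literals {p=false, q=false, r=true, t=true}.
                      branch 1.1.1.1.2.2 (add s):
                        ○ open, literals {p=false, r=true, s=true}.
              branch 1.1.1.2 (add t):
                (not t or r): β-rule — branch into not t  //  r.
                  branch 1.1.1.2.1 (add not t):
                    × closes — contains both t and not t.
                  branch 1.1.1.2.2 (add r):
                    ((not q and t) or s): β-rule — branch into (not q and t)  //  s.
                      branch 1.1.1.2.2.1 (add (not q and t)):
                        (not q and t): α-rule — add not q, t.
                        ○ open, literals {p=false, q=false, r=true, t=true}.
                      branch 1.1.1.2.2.2 (add s):
                        ○ open, literals {p=false, r=true, s=true, t=true}.
          branch 1.1.2 (add not ((not p or t) and (not t or r)), not not (((not q and t) or s) implies p)):
            not ((not p or t) and (not t or r)): β-rule — branch into not (not p or t)  //  not (not t or r).
              branch 1.1.2.1 (add not (not p or t)):
                not (not p or t): α-rule — add not not p, not t.
                not not (((not q and t) or s) implies p): β-rule — branch into not ((not q and t) or s)  //  p.
                  branch 1.1.2.1.1 (add not ((not q and t) or s)):
                    not ((not q and t) or s): α-rule — add not (not q and t), not s.
                    not (not q and t): β-rule — branch into not not q  //  not t.
                      branch 1.1.2.1.1.1 (add not not q):
                        ○ open, literals {p=true, q=true, s=false, t=false}.
                      branch 1.1.2.1.1.2 (add not t):
                        ○ open, literals {p=true, s=false, t=false}.
                  branch 1.1.2.1.2 (add p):
                    ○ open, literals {p=true, t=false}.
              branch 1.1.2.2 (add not (not t or r)):
                not (not t or r): α-rule — add not not t, not r.
                not not (((not q and t) or s) implies p): β-rule — branch into not ((not q and t) or s)  //  p.
                  branch 1.1.2.2.1 (add not ((not q and t) or s)):
                    not ((not q and t) or s): α-rule — add not (not q and t), not s.
                    not (not q and t): β-rule — branch into not not q  //  not t.
                      branch 1.1.2.2.1.1 (add not not q):
                        ○ open, literals {q=true, r=false, s=false, t=true}.
                      branch 1.1.2.2.1.2 (add not t):
                        × closes — contains both t and not t.
                  branch 1.1.2.2.2 (add p):
                    ○ open, literals {p=true, r=false, t=true}.
      branch 1.2 (add (p iff (q iff t))):
        (p iff (q iff t)): β-rule — branch into p, (q iff t)  //  not p, not (q iff t).
          branch 1.2.1 (add p, (q iff t)):
            (q iff t): β-rule — branch into q, t  //  not q, not t.
              branch 1.2.1.1 (add q, t):
                ○ open, literals {p=true, q=true, t=true}.
              branch 1.2.1.2 (add not q, not t):
                ○ open, literals {p=true, q=false, t=false}.
          branch 1.2.2 (add not p, not (q iff t)):
            not (q iff t): β-rule — branch into q, not t  //  not q, t.
              branch 1.2.2.1 (add q, not t):
                ○ open, literals {p=false, q=true, t=false}.
              branch 1.2.2.2 (add not q, t):
                ○ open, literals {p=false, q=false, t=true}.
  branch 2 (add not t):
    ○ open, literals {t=false}.
3 branches closed, 15 open.
Each open branch fixes some atoms; the unmentioned ones are free. Counting distinct full assignments: branch {p=false, s=true, t=false} (q, r) contributes 4 new; branch {p=false, q=false, r=true, t=true} (s) contributes 2 new; branch {p=false, r=true, s=true} (t, q) contributes 1 new; branch {p=false, q=false, r=true, t=true} (s) contributes 0 new; branch {p=false, r=true, s=true, t=true} (q) contributes 0 new; branch {p=true, q=true, s=false, t=false} (r) contributes 2 new; branch {p=true, s=false, t=false} (q, r) contributes 2 new; branch {p=true, t=false} (s, q, r) contributes 4 new; branch {q=true, r=false, s=false, t=true} (p) contributes 2 new; branch {p=true, r=false, t=true} (s, q) contributes 3 new; branch {p=true, q=true, t=true} (s, r) contributes 2 new; branch {p=true, q=false, t=false} (s, r) contributes 0 new; branch {p=false, q=true, t=false} (s, r) contributes 2 new; branch {p=false, q=false, t=true} (s, r) contributes 2 new; branch {t=false} (s, q, r, p) contributes 2 new. Total: 28.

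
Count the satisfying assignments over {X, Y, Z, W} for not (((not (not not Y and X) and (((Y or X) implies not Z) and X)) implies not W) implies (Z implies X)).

4

Initial set: {not (((not (not not Y and X) and (((Y or X) implies not Z) and X)) implies not W) implies (Z implies X))}.
not (((not (not not Y and X) and (((Y or X) implies not Z) and X)) implies not W) implies (Z implies X)): α-rule — add ((not (not not Y and X) and (((Y or X) implies not Z) and X)) implies not W), not (Z implies X).
not (Z implies X): α-rule — add Z, not X.
((not (not not Y and X) and (((Y or X) implies not Z) and X)) implies not W): β-rule — branch into not (not (not not Y and X) and (((Y or X) implies not Z) and X))  //  not W.
  branch 1 (add not (not (not not Y and X) and (((Y or X) implies not Z) and X))):
    not (not (not not Y and X) and (((Y or X) implies not Z) and X)): β-rule — branch into not not (not not Y and X)  //  not (((Y or X) implies not Z) and X).
      branch 1.1 (add not not (not not Y and X)):
        not not (not not Y and X): α-rule — add not not Y, X.
        × closes — contains both X and not X.
      branch 1.2 (add not (((Y or X) implies not Z) and X)):
        not (((Y or X) implies not Z) and X): β-rule — branch into not ((Y or X) implies not Z)  //  not X.
          branch 1.2.1 (add not ((Y or X) implies not Z)):
            not ((Y or X) implies not Z): α-rule — add (Y or X), not not Z.
            (Y or X): β-rule — branch into Y  //  X.
              branch 1.2.1.1 (add Y):
                ○ open, literals {X=0, Y=1, Z=1}.
              branch 1.2.1.2 (add X):
                × closes — contains both X and not X.
          branch 1.2.2 (add not X):
            ○ open, literals {X=0, Z=1}.
  branch 2 (add not W):
    ○ open, literals {W=0, X=0, Z=1}.
2 branches closed, 3 open.
Each open branch fixes some atoms; the unmentioned ones are free. Counting distinct full assignments: branch {X=0, Y=1, Z=1} (W) contributes 2 new; branch {X=0, Z=1} (Y, W) contributes 2 new; branch {W=0, X=0, Z=1} (Y) contributes 0 new. Total: 4.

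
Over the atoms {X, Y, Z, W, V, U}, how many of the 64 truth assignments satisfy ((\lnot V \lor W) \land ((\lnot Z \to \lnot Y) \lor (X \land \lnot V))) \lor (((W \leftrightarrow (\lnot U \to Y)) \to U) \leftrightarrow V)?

Initial set: {(((\lnot V \lor W) \land ((\lnot Z \to \lnot Y) \lor (X \land \lnot V))) \lor (((W \leftrightarrow (\lnot U \to Y)) \to U) \leftrightarrow V))}.
(((\lnot V \lor W) \land ((\lnot Z \to \lnot Y) \lor (X \land \lnot V))) \lor (((W \leftrightarrow (\lnot U \to Y)) \to U) \leftrightarrow V)): β-rule — branch into ((\lnot V \lor W) \land ((\lnot Z \to \lnot Y) \lor (X \land \lnot V)))  //  (((W \leftrightarrow (\lnot U \to Y)) \to U) \leftrightarrow V).
  branch 1 (add ((\lnot V \lor W) \land ((\lnot Z \to \lnot Y) \lor (X \land \lnot V)))):
    ((\lnot V \lor W) \land ((\lnot Z \to \lnot Y) \lor (X \land \lnot V))): α-rule — add (\lnot V \lor W), ((\lnot Z \to \lnot Y) \lor (X \land \lnot V)).
    (\lnot V \lor W): β-rule — branch into \lnot V  //  W.
      branch 1.1 (add \lnot V):
        ((\lnot Z \to \lnot Y) \lor (X \land \lnot V)): β-rule — branch into (\lnot Z \to \lnot Y)  //  (X \land \lnot V).
          branch 1.1.1 (add (\lnot Z \to \lnot Y)):
            (\lnot Z \to \lnot Y): β-rule — branch into \lnot \lnot Z  //  \lnot Y.
              branch 1.1.1.1 (add \lnot \lnot Z):
                ○ open, literals {V=false, Z=true}.
              branch 1.1.1.2 (add \lnot Y):
                ○ open, literals {V=false, Y=false}.
          branch 1.1.2 (add (X \land \lnot V)):
            (X \land \lnot V): α-rule — add X, \lnot V.
            ○ open, literals {V=false, X=true}.
      branch 1.2 (add W):
        ((\lnot Z \to \lnot Y) \lor (X \land \lnot V)): β-rule — branch into (\lnot Z \to \lnot Y)  //  (X \land \lnot V).
          branch 1.2.1 (add (\lnot Z \to \lnot Y)):
            (\lnot Z \to \lnot Y): β-rule — branch into \lnot \lnot Z  //  \lnot Y.
              branch 1.2.1.1 (add \lnot \lnot Z):
                ○ open, literals {W=true, Z=true}.
              branch 1.2.1.2 (add \lnot Y):
                ○ open, literals {W=true, Y=false}.
          branch 1.2.2 (add (X \land \lnot V)):
            (X \land \lnot V): α-rule — add X, \lnot V.
            ○ open, literals {V=false, W=true, X=true}.
  branch 2 (add (((W \leftrightarrow (\lnot U \to Y)) \to U) \leftrightarrow V)):
    (((W \leftrightarrow (\lnot U \to Y)) \to U) \leftrightarrow V): β-rule — branch into ((W \leftrightarrow (\lnot U \to Y)) \to U), V  //  \lnot ((W \leftrightarrow (\lnot U \to Y)) \to U), \lnot V.
      branch 2.1 (add ((W \leftrightarrow (\lnot U \to Y)) \to U), V):
        ((W \leftrightarrow (\lnot U \to Y)) \to U): β-rule — branch into \lnot (W \leftrightarrow (\lnot U \to Y))  //  U.
          branch 2.1.1 (add \lnot (W \leftrightarrow (\lnot U \to Y))):
            \lnot (W \leftrightarrow (\lnot U \to Y)): β-rule — branch into W, \lnot (\lnot U \to Y)  //  \lnot W, (\lnot U \to Y).
              branch 2.1.1.1 (add W, \lnot (\lnot U \to Y)):
                \lnot (\lnot U \to Y): α-rule — add \lnot U, \lnot Y.
                ○ open, literals {U=false, V=true, W=true, Y=false}.
              branch 2.1.1.2 (add \lnot W, (\lnot U \to Y)):
                (\lnot U \to Y): β-rule — branch into \lnot \lnot U  //  Y.
                  branch 2.1.1.2.1 (add \lnot \lnot U):
                    ○ open, literals {U=true, V=true, W=false}.
                  branch 2.1.1.2.2 (add Y):
                    ○ open, literals {V=true, W=false, Y=true}.
          branch 2.1.2 (add U):
            ○ open, literals {U=true, V=true}.
      branch 2.2 (add \lnot ((W \leftrightarrow (\lnot U \to Y)) \to U), \lnot V):
        \lnot ((W \leftrightarrow (\lnot U \to Y)) \to U): α-rule — add (W \leftrightarrow (\lnot U \to Y)), \lnot U.
        (W \leftrightarrow (\lnot U \to Y)): β-rule — branch into W, (\lnot U \to Y)  //  \lnot W, \lnot (\lnot U \to Y).
          branch 2.2.1 (add W, (\lnot U \to Y)):
            (\lnot U \to Y): β-rule — branch into \lnot \lnot U  //  Y.
              branch 2.2.1.1 (add \lnot \lnot U):
                × closes — contains both U and \lnot U.
              branch 2.2.1.2 (add Y):
                ○ open, literals {U=false, V=false, W=true, Y=true}.
          branch 2.2.2 (add \lnot W, \lnot (\lnot U \to Y)):
            \lnot (\lnot U \to Y): α-rule — add \lnot U, \lnot Y.
            ○ open, literals {U=false, V=false, W=false, Y=false}.
1 branch closed, 12 open.
Each open branch fixes some atoms; the unmentioned ones are free. Counting distinct full assignments: branch {V=false, Z=true} (X, Y, W, U) contributes 16 new; branch {V=false, Y=false} (X, Z, W, U) contributes 8 new; branch {V=false, X=true} (Y, Z, W, U) contributes 4 new; branch {W=true, Z=true} (X, Y, V, U) contributes 8 new; branch {W=true, Y=false} (X, Z, V, U) contributes 4 new; branch {V=false, W=true, X=true} (Y, Z, U) contributes 0 new; branch {U=false, V=true, W=true, Y=false} (X, Z) contributes 0 new; branch {U=true, V=true, W=false} (X, Y, Z) contributes 8 new; branch {V=true, W=false, Y=true} (X, Z, U) contributes 4 new; branch {U=true, V=true} (X, Y, Z, W) contributes 2 new; branch {U=false, V=false, W=true, Y=true} (X, Z) contributes 1 new; branch {U=false, V=false, W=false, Y=false} (X, Z) contributes 0 new. Total: 55.

55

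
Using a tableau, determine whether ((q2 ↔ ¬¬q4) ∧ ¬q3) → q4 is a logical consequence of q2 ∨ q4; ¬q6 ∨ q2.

Initial set: {(q2 ∨ q4); (¬q6 ∨ q2); ¬(((q2 ↔ ¬¬q4) ∧ ¬q3) → q4)}.
¬(((q2 ↔ ¬¬q4) ∧ ¬q3) → q4): α-rule — add ((q2 ↔ ¬¬q4) ∧ ¬q3), ¬q4.
((q2 ↔ ¬¬q4) ∧ ¬q3): α-rule — add (q2 ↔ ¬¬q4), ¬q3.
(q2 ∨ q4): β-rule — branch into q2  //  q4.
  branch 1 (add q2):
    (¬q6 ∨ q2): β-rule — branch into ¬q6  //  q2.
      branch 1.1 (add ¬q6):
        (q2 ↔ ¬¬q4): β-rule — branch into q2, ¬¬q4  //  ¬q2, ¬¬¬q4.
          branch 1.1.1 (add q2, ¬¬q4):
            ¬¬q4: drop double negation, giving q4.
            × closes — contains both q4 and ¬q4.
          branch 1.1.2 (add ¬q2, ¬¬¬q4):
            × closes — contains both q2 and ¬q2.
      branch 1.2 (add q2):
        (q2 ↔ ¬¬q4): β-rule — branch into q2, ¬¬q4  //  ¬q2, ¬¬¬q4.
          branch 1.2.1 (add q2, ¬¬q4):
            ¬¬q4: drop double negation, giving q4.
            × closes — contains both q4 and ¬q4.
          branch 1.2.2 (add ¬q2, ¬¬¬q4):
            × closes — contains both q2 and ¬q2.
  branch 2 (add q4):
    × closes — contains both q4 and ¬q4.
All 5 branches close.
Every branch closed, so the premises entail the conclusion.

Yes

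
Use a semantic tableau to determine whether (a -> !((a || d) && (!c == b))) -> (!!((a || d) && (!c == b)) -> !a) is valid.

Valid

Assume the negation and expand:
Initial set: {!((a -> !((a || d) && (!c == b))) -> (!!((a || d) && (!c == b)) -> !a))}.
!((a -> !((a || d) && (!c == b))) -> (!!((a || d) && (!c == b)) -> !a)): α-rule — add (a -> !((a || d) && (!c == b))), !(!!((a || d) && (!c == b)) -> !a).
!(!!((a || d) && (!c == b)) -> !a): α-rule — add !!((a || d) && (!c == b)), !!a.
!!((a || d) && (!c == b)): drop double negation, giving ((a || d) && (!c == b)).
((a || d) && (!c == b)): α-rule — add (a || d), (!c == b).
(a -> !((a || d) && (!c == b))): β-rule — branch into !a  //  !((a || d) && (!c == b)).
  branch 1 (add !a):
    × closes — contains both a and !a.
  branch 2 (add !((a || d) && (!c == b))):
    (a || d): β-rule — branch into a  //  d.
      branch 2.1 (add a):
        (!c == b): β-rule — branch into !c, b  //  !!c, !b.
          branch 2.1.1 (add !c, b):
            !((a || d) && (!c == b)): β-rule — branch into !(a || d)  //  !(!c == b).
              branch 2.1.1.1 (add !(a || d)):
                !(a || d): α-rule — add !a, !d.
                × closes — contains both a and !a.
              branch 2.1.1.2 (add !(!c == b)):
                !(!c == b): β-rule — branch into !c, !b  //  !!c, b.
                  branch 2.1.1.2.1 (add !c, !b):
                    × closes — contains both b and !b.
                  branch 2.1.1.2.2 (add !!c, b):
                    × closes — contains both c and !c.
          branch 2.1.2 (add !!c, !b):
            !((a || d) && (!c == b)): β-rule — branch into !(a || d)  //  !(!c == b).
              branch 2.1.2.1 (add !(a || d)):
                !(a || d): α-rule — add !a, !d.
                × closes — contains both a and !a.
              branch 2.1.2.2 (add !(!c == b)):
                !(!c == b): β-rule — branch into !c, !b  //  !!c, b.
                  branch 2.1.2.2.1 (add !c, !b):
                    × closes — contains both c and !c.
                  branch 2.1.2.2.2 (add !!c, b):
                    × closes — contains both b and !b.
      branch 2.2 (add d):
        (!c == b): β-rule — branch into !c, b  //  !!c, !b.
          branch 2.2.1 (add !c, b):
            !((a || d) && (!c == b)): β-rule — branch into !(a || d)  //  !(!c == b).
              branch 2.2.1.1 (add !(a || d)):
                !(a || d): α-rule — add !a, !d.
                × closes — contains both a and !a.
              branch 2.2.1.2 (add !(!c == b)):
                !(!c == b): β-rule — branch into !c, !b  //  !!c, b.
                  branch 2.2.1.2.1 (add !c, !b):
                    × closes — contains both b and !b.
                  branch 2.2.1.2.2 (add !!c, b):
                    × closes — contains both c and !c.
          branch 2.2.2 (add !!c, !b):
            !((a || d) && (!c == b)): β-rule — branch into !(a || d)  //  !(!c == b).
              branch 2.2.2.1 (add !(a || d)):
                !(a || d): α-rule — add !a, !d.
                × closes — contains both a and !a.
              branch 2.2.2.2 (add !(!c == b)):
                !(!c == b): β-rule — branch into !c, !b  //  !!c, b.
                  branch 2.2.2.2.1 (add !c, !b):
                    × closes — contains both c and !c.
                  branch 2.2.2.2.2 (add !!c, b):
                    × closes — contains both b and !b.
All 13 branches close.
Every branch closed, so the negation is unsatisfiable and the formula is valid.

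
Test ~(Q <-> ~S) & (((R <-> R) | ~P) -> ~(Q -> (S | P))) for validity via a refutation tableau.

Assume the negation and expand:
Initial set: {~(~(Q <-> ~S) & (((R <-> R) | ~P) -> ~(Q -> (S | P))))}.
~(~(Q <-> ~S) & (((R <-> R) | ~P) -> ~(Q -> (S | P)))): β-rule — branch into ~~(Q <-> ~S)  //  ~(((R <-> R) | ~P) -> ~(Q -> (S | P))).
  branch 1 (add ~~(Q <-> ~S)):
    ~~(Q <-> ~S): β-rule — branch into Q, ~S  //  ~Q, ~~S.
      branch 1.1 (add Q, ~S):
        ○ open, literals {Q=true, S=false}.
      branch 1.2 (add ~Q, ~~S):
        ○ open, literals {Q=false, S=true}.
  branch 2 (add ~(((R <-> R) | ~P) -> ~(Q -> (S | P)))):
    ~(((R <-> R) | ~P) -> ~(Q -> (S | P))): α-rule — add ((R <-> R) | ~P), ~~(Q -> (S | P)).
    ((R <-> R) | ~P): β-rule — branch into (R <-> R)  //  ~P.
      branch 2.1 (add (R <-> R)):
        ~~(Q -> (S | P)): β-rule — branch into ~Q  //  (S | P).
          branch 2.1.1 (add ~Q):
            (R <-> R): β-rule — branch into R, R  //  ~R, ~R.
              branch 2.1.1.1 (add R, R):
                ○ open, literals {Q=false, R=true}.
              branch 2.1.1.2 (add ~R, ~R):
                ○ open, literals {Q=false, R=false}.
          branch 2.1.2 (add (S | P)):
            (R <-> R): β-rule — branch into R, R  //  ~R, ~R.
              branch 2.1.2.1 (add R, R):
                (S | P): β-rule — branch into S  //  P.
                  branch 2.1.2.1.1 (add S):
                    ○ open, literals {R=true, S=true}.
                  branch 2.1.2.1.2 (add P):
                    ○ open, literals {P=true, R=true}.
              branch 2.1.2.2 (add ~R, ~R):
                (S | P): β-rule — branch into S  //  P.
                  branch 2.1.2.2.1 (add S):
                    ○ open, literals {R=false, S=true}.
                  branch 2.1.2.2.2 (add P):
                    ○ open, literals {P=true, R=false}.
      branch 2.2 (add ~P):
        ~~(Q -> (S | P)): β-rule — branch into ~Q  //  (S | P).
          branch 2.2.1 (add ~Q):
            ○ open, literals {P=false, Q=false}.
          branch 2.2.2 (add (S | P)):
            (S | P): β-rule — branch into S  //  P.
              branch 2.2.2.1 (add S):
                ○ open, literals {P=false, S=true}.
              branch 2.2.2.2 (add P):
                × closes — contains both P and ~P.
1 branch closed, 10 open.
An open branch gives a countermodel: Q=true, S=false (unmentioned atoms arbitrary); under it the original formula is false.

Not valid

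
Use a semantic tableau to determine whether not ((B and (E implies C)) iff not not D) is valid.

Not valid

Assume the negation and expand:
Initial set: {F not ((B and (E implies C)) iff not not D)}.
F not ((B and (E implies C)) iff not not D): β-rule — branch into T (B and (E implies C)), T not not D  //  F (B and (E implies C)), F not not D.
  branch 1 (add T (B and (E implies C)), T not not D):
    T (B and (E implies C)): α-rule — add T B, T (E implies C).
    T not not D: drop double negation, giving T D.
    T (E implies C): β-rule — branch into F E  //  T C.
      branch 1.1 (add F E):
        ○ open, literals {B=1, D=1, E=0}.
      branch 1.2 (add T C):
        ○ open, literals {B=1, C=1, D=1}.
  branch 2 (add F (B and (E implies C)), F not not D):
    F not not D: drop double negation, giving F D.
    F (B and (E implies C)): β-rule — branch into F B  //  F (E implies C).
      branch 2.1 (add F B):
        ○ open, literals {B=0, D=0}.
      branch 2.2 (add F (E implies C)):
        F (E implies C): α-rule — add T E, F C.
        ○ open, literals {C=0, D=0, E=1}.
0 branches closed, 4 open.
An open branch gives a countermodel: B=1, D=1, E=0 (unmentioned atoms arbitrary); under it the original formula is false.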